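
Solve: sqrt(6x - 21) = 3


Square both sides: 6x - 21 = 3^2 = 9
6x = 9 + 21 = 30
x = 5
Check: sqrt(6*5 - 21) = sqrt(9) = 3 ✓

x = 5


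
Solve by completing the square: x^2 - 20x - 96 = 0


Start: x^2 - 20x - 96 = 0
Move constant: x^2 - 20x = 96
Half of -20 is -10, squared is 100
Add 100 to both sides: x^2 - 20x + 100 = 196
(x - 10)^2 = 196
x - 10 = ±14
x = 10 + 14 = 24 or x = 10 - 14 = -4

x = -4, x = 24


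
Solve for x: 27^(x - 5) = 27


Express both sides with the same base.
27 = 27^1
Since the bases match, equate exponents: x - 5 = 1
So x = 1 - (-5) = 6

x = 6


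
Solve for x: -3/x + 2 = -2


Subtract 2 from both sides: -3/x = -4
Multiply both sides by x: -3 = -4 * x
Divide by -4: x = 3/4

x = 3/4


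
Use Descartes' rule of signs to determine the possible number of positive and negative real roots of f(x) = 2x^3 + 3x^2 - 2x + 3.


Descartes' rule of signs:

For positive roots, count sign changes in f(x) = 2x^3 + 3x^2 - 2x + 3:
Signs of coefficients: +, +, -, +
Number of sign changes: 2
Possible positive real roots: 2, 0

For negative roots, examine f(-x) = -2x^3 + 3x^2 + 2x + 3:
Signs of coefficients: -, +, +, +
Number of sign changes: 1
Possible negative real roots: 1

Positive roots: 2 or 0; Negative roots: 1


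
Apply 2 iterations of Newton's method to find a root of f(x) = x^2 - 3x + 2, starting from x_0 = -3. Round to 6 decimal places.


Newton's method: x_(n+1) = x_n - f(x_n)/f'(x_n)
f(x) = x^2 - 3x + 2
f'(x) = 2x - 3

Iteration 1:
  f(-3.000000) = 20.000000
  f'(-3.000000) = -9.000000
  x_1 = -3.000000 - (20.000000)/(-9.000000) = -0.777778

Iteration 2:
  f(-0.777778) = 4.938272
  f'(-0.777778) = -4.555556
  x_2 = -0.777778 - (4.938272)/(-4.555556) = 0.306233

x_2 = 0.306233


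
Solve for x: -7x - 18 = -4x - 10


Starting with: -7x - 18 = -4x - 10
Move all x terms to left: (-7 + 4)x = -10 + 18
Simplify: -3x = 8
Divide both sides by -3: x = -8/3

x = -8/3


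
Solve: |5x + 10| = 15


An absolute value equation |expr| = 15 gives two cases:
Case 1: 5x + 10 = 15
  5x = 5, so x = 1
Case 2: 5x + 10 = -15
  5x = -25, so x = -5

x = -5, x = 1


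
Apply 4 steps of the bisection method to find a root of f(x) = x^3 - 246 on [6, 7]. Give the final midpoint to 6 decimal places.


f(x) = x^3 - 246
f(6) = -30 < 0
f(7) = 97 > 0

Step 1: midpoint = (6.000000 + 7.000000)/2 = 6.500000
  f(6.500000) = 28.625000
  f(mid) > 0, so root is in [6.000000, 6.500000]

Step 2: midpoint = (6.000000 + 6.500000)/2 = 6.250000
  f(6.250000) = -1.859375
  f(mid) < 0, so root is in [6.250000, 6.500000]

Step 3: midpoint = (6.250000 + 6.500000)/2 = 6.375000
  f(6.375000) = 13.083984
  f(mid) > 0, so root is in [6.250000, 6.375000]

Step 4: midpoint = (6.250000 + 6.375000)/2 = 6.312500
  f(6.312500) = 5.538330
  f(mid) > 0, so root is in [6.250000, 6.312500]

midpoint = 6.312500


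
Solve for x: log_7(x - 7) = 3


Convert to exponential form: x - 7 = 7^3 = 343
x = 343 + 7 = 350
Check: log_7(350 - 7) = log_7(343) = log_7(343) = 3 ✓

x = 350


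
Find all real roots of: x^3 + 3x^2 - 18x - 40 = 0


Let p(x) = x^3 + 3x^2 - 18x - 40. By the rational root theorem (leading coefficient 1), any rational root is an integer divisor of 40: try ±1, ±2, ... in turn.
Test x = 1: value = -54 ≠ 0.
Test x = -1: value = -20 ≠ 0.
Test x = 2: value = -56 ≠ 0.
Test x = -2: value = 0 ✓, so (x + 2) is a factor.
Synthetic division by (x + 2): bring down 1; 1(-2) + 3 = 1; 1(-2) - 18 = -20; (-20)(-2) - 40 = 0 → quotient x^2 + x - 20, remainder 0.
Solve the quadratic x^2 + x - 20 = 0: discriminant = 1^2 - 4(1)(-20) = 1 + 80 = 81.
sqrt(81) = 9, so x = (-1 ± 9)/2: x = 4 or x = -5.

x = -5, x = -2, x = 4


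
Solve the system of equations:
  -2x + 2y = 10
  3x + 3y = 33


Using Cramer's rule:
Determinant D = (-2)(3) - (3)(2) = -6 - 6 = -12
Dx = (10)(3) - (33)(2) = 30 - 66 = -36
Dy = (-2)(33) - (3)(10) = -66 - 30 = -96
x = Dx/D = -36/-12 = 3
y = Dy/D = -96/-12 = 8

x = 3, y = 8


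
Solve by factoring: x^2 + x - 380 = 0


We need two numbers that multiply to -380 and add to 1.
Those numbers are 20 and -19 (since 20 * (-19) = -380 and 20 + (-19) = 1).
So x^2 + x - 380 = (x + 20)(x - 19) = 0
Setting each factor to zero: x = -20 or x = 19

x = -20, x = 19


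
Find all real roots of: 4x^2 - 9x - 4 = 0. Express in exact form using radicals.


Using the quadratic formula: x = (-b ± sqrt(b^2 - 4ac)) / (2a)
Here a = 4, b = -9, c = -4
Discriminant = b^2 - 4ac = (-9)^2 - 4(4)(-4) = 81 + 64 = 145
Since discriminant = 145 > 0, there are two real roots.
x = (9 ± sqrt(145)) / 8
Numerically: x ≈ 2.6302 or x ≈ -0.3802

x = (9 + sqrt(145)) / 8 or x = (9 - sqrt(145)) / 8


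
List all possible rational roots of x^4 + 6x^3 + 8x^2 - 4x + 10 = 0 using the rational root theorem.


Rational root theorem: possible roots are ±p/q where:
  p divides the constant term (10): p ∈ {1, 2, 5, 10}
  q divides the leading coefficient (1): q ∈ {1}

All possible rational roots: -10, -5, -2, -1, 1, 2, 5, 10

-10, -5, -2, -1, 1, 2, 5, 10


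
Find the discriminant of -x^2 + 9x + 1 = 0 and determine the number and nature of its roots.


For ax^2 + bx + c = 0, discriminant D = b^2 - 4ac
Here a = -1, b = 9, c = 1
D = (9)^2 - 4(-1)(1) = 81 + 4 = 85

D = 85 > 0 but not a perfect square
The equation has 2 distinct real irrational roots.

Discriminant = 85, 2 distinct real irrational roots


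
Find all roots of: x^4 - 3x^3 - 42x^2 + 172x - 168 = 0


Let p(x) = x^4 - 3x^3 - 42x^2 + 172x - 168. By the rational root theorem (leading coefficient 1), any rational root is an integer divisor of 168: try ±1, ±2, ... in turn.
Test x = 1: value = -40 ≠ 0.
Test x = -1: value = -378 ≠ 0.
Test x = 2: value = 0 ✓, so (x - 2) is a factor.
Synthetic division by (x - 2): bring down 1; 1(2) - 3 = -1; (-1)(2) - 42 = -44; (-44)(2) + 172 = 84; 84(2) - 168 = 0 → quotient x^3 - x^2 - 44x + 84, remainder 0.
Continue with the quotient x^3 - x^2 - 44x + 84 (candidates must divide 84; re-test x = 2 first in case it repeats).
Test x = 2: value = 0 ✓, so (x - 2) is a factor.
Synthetic division by (x - 2): bring down 1; 1(2) - 1 = 1; 1(2) - 44 = -42; (-42)(2) + 84 = 0 → quotient x^2 + x - 42, remainder 0.
Solve the quadratic x^2 + x - 42 = 0: discriminant = 1^2 - 4(1)(-42) = 1 + 168 = 169.
sqrt(169) = 13, so x = (-1 ± 13)/2: x = 6 or x = -7.
Collecting all roots found:

x = -7, x = 2 (multiplicity 2), x = 6


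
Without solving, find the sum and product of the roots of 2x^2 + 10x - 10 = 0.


By Vieta's formulas for ax^2 + bx + c = 0:
  Sum of roots = -b/a
  Product of roots = c/a

Here a = 2, b = 10, c = -10
Sum = -(10)/2 = -5
Product = -10/2 = -5

Sum = -5, Product = -5


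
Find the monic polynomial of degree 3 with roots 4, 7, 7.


A monic polynomial with roots 4, 7, 7 is:
p(x) = (x - 4)(x - 7)(x - 7)
After multiplying by (x - 4): x - 4
After multiplying by (x - 7): x^2 - 11x + 28
After multiplying by (x - 7): x^3 - 18x^2 + 105x - 196

x^3 - 18x^2 + 105x - 196


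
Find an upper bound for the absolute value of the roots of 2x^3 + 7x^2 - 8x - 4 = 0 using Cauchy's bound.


Cauchy's bound: all roots r satisfy |r| <= 1 + max(|a_i/a_n|) for i = 0,...,n-1
where a_n is the leading coefficient.

Coefficients: [2, 7, -8, -4]
Leading coefficient a_n = 2
Ratios |a_i/a_n|: 7/2, 4, 2
Maximum ratio: 4
Cauchy's bound: |r| <= 1 + 4 = 5

Upper bound = 5


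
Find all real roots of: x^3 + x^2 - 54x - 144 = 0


Let p(x) = x^3 + x^2 - 54x - 144. By the rational root theorem (leading coefficient 1), any rational root is an integer divisor of 144: try ±1, ±2, ... in turn.
Test x = 1: value = -196 ≠ 0.
Test x = -1: value = -90 ≠ 0.
Test x = 2: value = -240 ≠ 0.
Test x = -2: value = -40 ≠ 0.
Test x = 3: value = -270 ≠ 0.
Test x = -3: value = 0 ✓, so (x + 3) is a factor.
Synthetic division by (x + 3): bring down 1; 1(-3) + 1 = -2; (-2)(-3) - 54 = -48; (-48)(-3) - 144 = 0 → quotient x^2 - 2x - 48, remainder 0.
Solve the quadratic x^2 - 2x - 48 = 0: discriminant = (-2)^2 - 4(1)(-48) = 4 + 192 = 196.
sqrt(196) = 14, so x = (2 ± 14)/2: x = 8 or x = -6.

x = -6, x = -3, x = 8


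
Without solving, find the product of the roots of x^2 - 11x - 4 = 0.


By Vieta's formulas for ax^2 + bx + c = 0:
  Sum of roots = -b/a
  Product of roots = c/a

Here a = 1, b = -11, c = -4
Sum = -(-11)/1 = 11
Product = -4/1 = -4

Product = -4


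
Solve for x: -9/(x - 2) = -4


Multiply both sides by (x - 2): -9 = -4(x - 2)
Distribute: -9 = -4x + 8
-4x = -9 - 8 = -17
x = 17/4

x = 17/4


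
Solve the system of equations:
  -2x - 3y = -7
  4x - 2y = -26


Using Cramer's rule:
Determinant D = (-2)(-2) - (4)(-3) = 4 + 12 = 16
Dx = (-7)(-2) - (-26)(-3) = 14 - 78 = -64
Dy = (-2)(-26) - (4)(-7) = 52 + 28 = 80
x = Dx/D = -64/16 = -4
y = Dy/D = 80/16 = 5

x = -4, y = 5


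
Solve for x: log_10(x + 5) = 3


Convert to exponential form: x + 5 = 10^3 = 1000
x = 1000 - 5 = 995
Check: log_10(995 + 5) = log_10(1000) = log_10(1000) = 3 ✓

x = 995


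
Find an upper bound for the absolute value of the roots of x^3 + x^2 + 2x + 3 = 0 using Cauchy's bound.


Cauchy's bound: all roots r satisfy |r| <= 1 + max(|a_i/a_n|) for i = 0,...,n-1
where a_n is the leading coefficient.

Coefficients: [1, 1, 2, 3]
Leading coefficient a_n = 1
Ratios |a_i/a_n|: 1, 2, 3
Maximum ratio: 3
Cauchy's bound: |r| <= 1 + 3 = 4

Upper bound = 4


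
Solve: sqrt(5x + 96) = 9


Square both sides: 5x + 96 = 9^2 = 81
5x = 81 - 96 = -15
x = -3
Check: sqrt(5*(-3) + 96) = sqrt(81) = 9 ✓

x = -3


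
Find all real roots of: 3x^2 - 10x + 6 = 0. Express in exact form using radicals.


Using the quadratic formula: x = (-b ± sqrt(b^2 - 4ac)) / (2a)
Here a = 3, b = -10, c = 6
Discriminant = b^2 - 4ac = (-10)^2 - 4(3)(6) = 100 - 72 = 28
Since discriminant = 28 > 0, there are two real roots.
x = (10 ± 2*sqrt(7)) / 6
Simplifying: x = (5 ± sqrt(7)) / 3
Numerically: x ≈ 2.5486 or x ≈ 0.7847

x = (5 + sqrt(7)) / 3 or x = (5 - sqrt(7)) / 3


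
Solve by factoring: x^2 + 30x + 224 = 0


We need two numbers that multiply to 224 and add to 30.
Those numbers are 16 and 14 (since 16 * 14 = 224 and 16 + 14 = 30).
So x^2 + 30x + 224 = (x + 16)(x + 14) = 0
Setting each factor to zero: x = -16 or x = -14

x = -16, x = -14


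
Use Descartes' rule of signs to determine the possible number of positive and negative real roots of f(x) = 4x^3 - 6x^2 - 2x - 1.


Descartes' rule of signs:

For positive roots, count sign changes in f(x) = 4x^3 - 6x^2 - 2x - 1:
Signs of coefficients: +, -, -, -
Number of sign changes: 1
Possible positive real roots: 1

For negative roots, examine f(-x) = -4x^3 - 6x^2 + 2x - 1:
Signs of coefficients: -, -, +, -
Number of sign changes: 2
Possible negative real roots: 2, 0

Positive roots: 1; Negative roots: 2 or 0


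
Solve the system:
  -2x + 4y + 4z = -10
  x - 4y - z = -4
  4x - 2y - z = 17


Using Cramer's rule. Expand each determinant along the first row.
D  = (-2)*[(-4)*(-1) - (-1)*(-2)] - 4*[1*(-1) - (-1)*4] + 4*[1*(-2) - (-4)*4]
  = (-2)*(2) - 4*(3) + 4*(14) = 40
Dx = (-10)*[(-4)*(-1) - (-1)*(-2)] - 4*[(-4)*(-1) - (-1)*17] + 4*[(-4)*(-2) - (-4)*17]
  = (-10)*(2) - 4*(21) + 4*(76) = 200
Dy = (-2)*[(-4)*(-1) - (-1)*17] - (-10)*[1*(-1) - (-1)*4] + 4*[1*17 - (-4)*4]
  = (-2)*(21) - (-10)*(3) + 4*(33) = 120
Dz = (-2)*[(-4)*17 - (-4)*(-2)] - 4*[1*17 - (-4)*4] + (-10)*[1*(-2) - (-4)*4]
  = (-2)*(-76) - 4*(33) + (-10)*(14) = -120
x = Dx/D = 200/40 = 5, y = Dy/D = 120/40 = 3, z = Dz/D = -120/40 = -3
Check eq1: (-2)(5) + (4)(3) + (4)(-3) = -10 = -10 ✓
Check eq2: (1)(5) + (-4)(3) + (-1)(-3) = -4 = -4 ✓
Check eq3: (4)(5) + (-2)(3) + (-1)(-3) = 17 = 17 ✓

x = 5, y = 3, z = -3


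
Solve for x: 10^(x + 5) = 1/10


Express both sides with the same base.
1/10 = 10^(-1)
Since the bases match, equate exponents: x + 5 = -1
So x = -1 - (5) = -6

x = -6


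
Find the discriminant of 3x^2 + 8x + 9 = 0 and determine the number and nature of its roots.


For ax^2 + bx + c = 0, discriminant D = b^2 - 4ac
Here a = 3, b = 8, c = 9
D = (8)^2 - 4(3)(9) = 64 - 108 = -44

D = -44 < 0
The equation has no real roots (2 complex conjugate roots).

Discriminant = -44, no real roots (2 complex conjugate roots)


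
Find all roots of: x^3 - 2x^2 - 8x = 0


The constant term is 0, so x = 0 is a root. Factor out x:
  x^2 - 2x - 8 = 0
Solve the quadratic x^2 - 2x - 8 = 0: discriminant = (-2)^2 - 4(1)(-8) = 4 + 32 = 36.
sqrt(36) = 6, so x = (2 ± 6)/2: x = 4 or x = -2.
Collecting all roots found:

x = -2, x = 0, x = 4


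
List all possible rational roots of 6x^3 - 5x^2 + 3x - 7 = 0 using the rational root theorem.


Rational root theorem: possible roots are ±p/q where:
  p divides the constant term (-7): p ∈ {1, 7}
  q divides the leading coefficient (6): q ∈ {1, 2, 3, 6}

All possible rational roots: -7, -7/2, -7/3, -7/6, -1, -1/2, -1/3, -1/6, 1/6, 1/3, 1/2, 1, 7/6, 7/3, 7/2, 7

-7, -7/2, -7/3, -7/6, -1, -1/2, -1/3, -1/6, 1/6, 1/3, 1/2, 1, 7/6, 7/3, 7/2, 7


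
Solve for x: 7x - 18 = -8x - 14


Starting with: 7x - 18 = -8x - 14
Move all x terms to left: (7 + 8)x = -14 + 18
Simplify: 15x = 4
Divide both sides by 15: x = 4/15

x = 4/15


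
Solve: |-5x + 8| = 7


An absolute value equation |expr| = 7 gives two cases:
Case 1: -5x + 8 = 7
  -5x = -1, so x = 1/5
Case 2: -5x + 8 = -7
  -5x = -15, so x = 3

x = 1/5, x = 3


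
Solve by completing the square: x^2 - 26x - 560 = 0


Start: x^2 - 26x - 560 = 0
Move constant: x^2 - 26x = 560
Half of -26 is -13, squared is 169
Add 169 to both sides: x^2 - 26x + 169 = 729
(x - 13)^2 = 729
x - 13 = ±27
x = 13 + 27 = 40 or x = 13 - 27 = -14

x = -14, x = 40


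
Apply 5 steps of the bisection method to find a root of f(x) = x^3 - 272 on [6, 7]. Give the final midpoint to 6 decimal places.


f(x) = x^3 - 272
f(6) = -56 < 0
f(7) = 71 > 0

Step 1: midpoint = (6.000000 + 7.000000)/2 = 6.500000
  f(6.500000) = 2.625000
  f(mid) > 0, so root is in [6.000000, 6.500000]

Step 2: midpoint = (6.000000 + 6.500000)/2 = 6.250000
  f(6.250000) = -27.859375
  f(mid) < 0, so root is in [6.250000, 6.500000]

Step 3: midpoint = (6.250000 + 6.500000)/2 = 6.375000
  f(6.375000) = -12.916016
  f(mid) < 0, so root is in [6.375000, 6.500000]

Step 4: midpoint = (6.375000 + 6.500000)/2 = 6.437500
  f(6.437500) = -5.220947
  f(mid) < 0, so root is in [6.437500, 6.500000]

Step 5: midpoint = (6.437500 + 6.500000)/2 = 6.468750
  f(6.468750) = -1.316925
  f(mid) < 0, so root is in [6.468750, 6.500000]

midpoint = 6.468750


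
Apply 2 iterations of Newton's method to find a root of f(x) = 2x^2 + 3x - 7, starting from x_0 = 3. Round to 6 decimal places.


Newton's method: x_(n+1) = x_n - f(x_n)/f'(x_n)
f(x) = 2x^2 + 3x - 7
f'(x) = 4x + 3

Iteration 1:
  f(3.000000) = 20.000000
  f'(3.000000) = 15.000000
  x_1 = 3.000000 - (20.000000)/(15.000000) = 1.666667

Iteration 2:
  f(1.666667) = 3.555556
  f'(1.666667) = 9.666667
  x_2 = 1.666667 - (3.555556)/(9.666667) = 1.298851

x_2 = 1.298851


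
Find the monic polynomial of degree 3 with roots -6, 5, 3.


A monic polynomial with roots -6, 5, 3 is:
p(x) = (x + 6)(x - 5)(x - 3)
After multiplying by (x + 6): x + 6
After multiplying by (x - 5): x^2 + x - 30
After multiplying by (x - 3): x^3 - 2x^2 - 33x + 90

x^3 - 2x^2 - 33x + 90


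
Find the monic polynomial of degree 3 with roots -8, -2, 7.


A monic polynomial with roots -8, -2, 7 is:
p(x) = (x + 8)(x + 2)(x - 7)
After multiplying by (x + 8): x + 8
After multiplying by (x + 2): x^2 + 10x + 16
After multiplying by (x - 7): x^3 + 3x^2 - 54x - 112

x^3 + 3x^2 - 54x - 112


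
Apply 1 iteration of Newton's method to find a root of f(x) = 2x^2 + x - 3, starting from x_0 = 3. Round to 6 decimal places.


Newton's method: x_(n+1) = x_n - f(x_n)/f'(x_n)
f(x) = 2x^2 + x - 3
f'(x) = 4x + 1

Iteration 1:
  f(3.000000) = 18.000000
  f'(3.000000) = 13.000000
  x_1 = 3.000000 - (18.000000)/(13.000000) = 1.615385

x_1 = 1.615385


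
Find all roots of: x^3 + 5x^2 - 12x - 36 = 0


Let p(x) = x^3 + 5x^2 - 12x - 36. By the rational root theorem (leading coefficient 1), any rational root is an integer divisor of 36: try ±1, ±2, ... in turn.
Test x = 1: value = -42 ≠ 0.
Test x = -1: value = -20 ≠ 0.
Test x = 2: value = -32 ≠ 0.
Test x = -2: value = 0 ✓, so (x + 2) is a factor.
Synthetic division by (x + 2): bring down 1; 1(-2) + 5 = 3; 3(-2) - 12 = -18; (-18)(-2) - 36 = 0 → quotient x^2 + 3x - 18, remainder 0.
Solve the quadratic x^2 + 3x - 18 = 0: discriminant = 3^2 - 4(1)(-18) = 9 + 72 = 81.
sqrt(81) = 9, so x = (-3 ± 9)/2: x = 3 or x = -6.
Collecting all roots found:

x = -6, x = -2, x = 3


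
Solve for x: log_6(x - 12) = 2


Convert to exponential form: x - 12 = 6^2 = 36
x = 36 + 12 = 48
Check: log_6(48 - 12) = log_6(36) = log_6(36) = 2 ✓

x = 48


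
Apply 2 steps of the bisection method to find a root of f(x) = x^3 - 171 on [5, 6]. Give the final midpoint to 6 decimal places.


f(x) = x^3 - 171
f(5) = -46 < 0
f(6) = 45 > 0

Step 1: midpoint = (5.000000 + 6.000000)/2 = 5.500000
  f(5.500000) = -4.625000
  f(mid) < 0, so root is in [5.500000, 6.000000]

Step 2: midpoint = (5.500000 + 6.000000)/2 = 5.750000
  f(5.750000) = 19.109375
  f(mid) > 0, so root is in [5.500000, 5.750000]

midpoint = 5.750000


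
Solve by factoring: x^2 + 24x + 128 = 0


We need two numbers that multiply to 128 and add to 24.
Those numbers are 8 and 16 (since 8 * 16 = 128 and 8 + 16 = 24).
So x^2 + 24x + 128 = (x + 8)(x + 16) = 0
Setting each factor to zero: x = -8 or x = -16

x = -16, x = -8


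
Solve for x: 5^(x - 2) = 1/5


Express both sides with the same base.
1/5 = 5^(-1)
Since the bases match, equate exponents: x - 2 = -1
So x = -1 - (-2) = 1

x = 1


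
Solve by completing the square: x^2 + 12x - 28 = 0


Start: x^2 + 12x - 28 = 0
Move constant: x^2 + 12x = 28
Half of 12 is 6, squared is 36
Add 36 to both sides: x^2 + 12x + 36 = 64
(x + 6)^2 = 64
x + 6 = ±8
x = -6 + 8 = 2 or x = -6 - 8 = -14

x = -14, x = 2


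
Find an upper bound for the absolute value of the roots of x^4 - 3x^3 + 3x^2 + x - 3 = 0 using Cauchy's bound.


Cauchy's bound: all roots r satisfy |r| <= 1 + max(|a_i/a_n|) for i = 0,...,n-1
where a_n is the leading coefficient.

Coefficients: [1, -3, 3, 1, -3]
Leading coefficient a_n = 1
Ratios |a_i/a_n|: 3, 3, 1, 3
Maximum ratio: 3
Cauchy's bound: |r| <= 1 + 3 = 4

Upper bound = 4


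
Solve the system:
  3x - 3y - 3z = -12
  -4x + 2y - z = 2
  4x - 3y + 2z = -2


Using Cramer's rule. Expand each determinant along the first row.
D  = 3*[2*2 - (-1)*(-3)] - (-3)*[(-4)*2 - (-1)*4] + (-3)*[(-4)*(-3) - 2*4]
  = 3*(1) - (-3)*(-4) + (-3)*(4) = -21
Dx = (-12)*[2*2 - (-1)*(-3)] - (-3)*[2*2 - (-1)*(-2)] + (-3)*[2*(-3) - 2*(-2)]
  = (-12)*(1) - (-3)*(2) + (-3)*(-2) = 0
Dy = 3*[2*2 - (-1)*(-2)] - (-12)*[(-4)*2 - (-1)*4] + (-3)*[(-4)*(-2) - 2*4]
  = 3*(2) - (-12)*(-4) + (-3)*(0) = -42
Dz = 3*[2*(-2) - 2*(-3)] - (-3)*[(-4)*(-2) - 2*4] + (-12)*[(-4)*(-3) - 2*4]
  = 3*(2) - (-3)*(0) + (-12)*(4) = -42
x = Dx/D = 0/-21 = 0, y = Dy/D = -42/-21 = 2, z = Dz/D = -42/-21 = 2
Check eq1: (3)(0) + (-3)(2) + (-3)(2) = -12 = -12 ✓
Check eq2: (-4)(0) + (2)(2) + (-1)(2) = 2 = 2 ✓
Check eq3: (4)(0) + (-3)(2) + (2)(2) = -2 = -2 ✓

x = 0, y = 2, z = 2


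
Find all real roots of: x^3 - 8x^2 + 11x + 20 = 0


Let p(x) = x^3 - 8x^2 + 11x + 20. By the rational root theorem (leading coefficient 1), any rational root is an integer divisor of 20: try ±1, ±2, ... in turn.
Test x = 1: value = 24 ≠ 0.
Test x = -1: value = 0 ✓, so (x + 1) is a factor.
Synthetic division by (x + 1): bring down 1; 1(-1) - 8 = -9; (-9)(-1) + 11 = 20; 20(-1) + 20 = 0 → quotient x^2 - 9x + 20, remainder 0.
Solve the quadratic x^2 - 9x + 20 = 0: discriminant = (-9)^2 - 4(1)(20) = 81 - 80 = 1.
sqrt(1) = 1, so x = (9 ± 1)/2: x = 5 or x = 4.

x = -1, x = 4, x = 5


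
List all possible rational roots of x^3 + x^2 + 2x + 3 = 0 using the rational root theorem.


Rational root theorem: possible roots are ±p/q where:
  p divides the constant term (3): p ∈ {1, 3}
  q divides the leading coefficient (1): q ∈ {1}

All possible rational roots: -3, -1, 1, 3

-3, -1, 1, 3


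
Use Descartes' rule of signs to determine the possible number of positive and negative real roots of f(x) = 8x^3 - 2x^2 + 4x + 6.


Descartes' rule of signs:

For positive roots, count sign changes in f(x) = 8x^3 - 2x^2 + 4x + 6:
Signs of coefficients: +, -, +, +
Number of sign changes: 2
Possible positive real roots: 2, 0

For negative roots, examine f(-x) = -8x^3 - 2x^2 - 4x + 6:
Signs of coefficients: -, -, -, +
Number of sign changes: 1
Possible negative real roots: 1

Positive roots: 2 or 0; Negative roots: 1


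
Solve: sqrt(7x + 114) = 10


Square both sides: 7x + 114 = 10^2 = 100
7x = 100 - 114 = -14
x = -2
Check: sqrt(7*(-2) + 114) = sqrt(100) = 10 ✓

x = -2


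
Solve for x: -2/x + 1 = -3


Subtract 1 from both sides: -2/x = -4
Multiply both sides by x: -2 = -4 * x
Divide by -4: x = 1/2

x = 1/2


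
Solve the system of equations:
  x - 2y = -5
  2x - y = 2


Using Cramer's rule:
Determinant D = (1)(-1) - (2)(-2) = -1 + 4 = 3
Dx = (-5)(-1) - (2)(-2) = 5 + 4 = 9
Dy = (1)(2) - (2)(-5) = 2 + 10 = 12
x = Dx/D = 9/3 = 3
y = Dy/D = 12/3 = 4

x = 3, y = 4


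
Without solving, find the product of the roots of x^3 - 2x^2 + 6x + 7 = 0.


By Vieta's formulas for x^3 + bx^2 + cx + d = 0:
  r1 + r2 + r3 = -b/a = 2
  r1*r2 + r1*r3 + r2*r3 = c/a = 6
  r1*r2*r3 = -d/a = -7


Product = -7


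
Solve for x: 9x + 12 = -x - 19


Starting with: 9x + 12 = -x - 19
Move all x terms to left: (9 + 1)x = -19 - 12
Simplify: 10x = -31
Divide both sides by 10: x = -31/10

x = -31/10


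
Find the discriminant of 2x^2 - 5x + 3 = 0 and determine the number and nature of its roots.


For ax^2 + bx + c = 0, discriminant D = b^2 - 4ac
Here a = 2, b = -5, c = 3
D = (-5)^2 - 4(2)(3) = 25 - 24 = 1

D = 1 > 0 and is a perfect square (sqrt = 1)
The equation has 2 distinct real rational roots.

Discriminant = 1, 2 distinct real rational roots


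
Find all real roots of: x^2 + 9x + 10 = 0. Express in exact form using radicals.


Using the quadratic formula: x = (-b ± sqrt(b^2 - 4ac)) / (2a)
Here a = 1, b = 9, c = 10
Discriminant = b^2 - 4ac = 9^2 - 4(1)(10) = 81 - 40 = 41
Since discriminant = 41 > 0, there are two real roots.
x = (-9 ± sqrt(41)) / 2
Numerically: x ≈ -1.2984 or x ≈ -7.7016

x = (-9 + sqrt(41)) / 2 or x = (-9 - sqrt(41)) / 2


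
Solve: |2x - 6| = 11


An absolute value equation |expr| = 11 gives two cases:
Case 1: 2x - 6 = 11
  2x = 17, so x = 17/2
Case 2: 2x - 6 = -11
  2x = -5, so x = -5/2

x = -5/2, x = 17/2


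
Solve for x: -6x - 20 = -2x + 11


Starting with: -6x - 20 = -2x + 11
Move all x terms to left: (-6 + 2)x = 11 + 20
Simplify: -4x = 31
Divide both sides by -4: x = -31/4

x = -31/4


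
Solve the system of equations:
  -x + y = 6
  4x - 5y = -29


Using Cramer's rule:
Determinant D = (-1)(-5) - (4)(1) = 5 - 4 = 1
Dx = (6)(-5) - (-29)(1) = -30 + 29 = -1
Dy = (-1)(-29) - (4)(6) = 29 - 24 = 5
x = Dx/D = -1/1 = -1
y = Dy/D = 5/1 = 5

x = -1, y = 5


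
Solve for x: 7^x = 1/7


Express both sides with the same base.
1/7 = 7^(-1)
Since the bases match: x = -1

x = -1


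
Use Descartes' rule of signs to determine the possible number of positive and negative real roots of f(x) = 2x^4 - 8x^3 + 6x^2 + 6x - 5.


Descartes' rule of signs:

For positive roots, count sign changes in f(x) = 2x^4 - 8x^3 + 6x^2 + 6x - 5:
Signs of coefficients: +, -, +, +, -
Number of sign changes: 3
Possible positive real roots: 3, 1

For negative roots, examine f(-x) = 2x^4 + 8x^3 + 6x^2 - 6x - 5:
Signs of coefficients: +, +, +, -, -
Number of sign changes: 1
Possible negative real roots: 1

Positive roots: 3 or 1; Negative roots: 1


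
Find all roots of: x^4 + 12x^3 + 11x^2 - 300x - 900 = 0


Let p(x) = x^4 + 12x^3 + 11x^2 - 300x - 900. By the rational root theorem (leading coefficient 1), any rational root is an integer divisor of 900: try ±1, ±2, ... in turn.
Test x = 1: value = -1176 ≠ 0.
Test x = -1: value = -600 ≠ 0.
Test x = 2: value = -1344 ≠ 0.
Test x = -2: value = -336 ≠ 0.
Test x = 3: value = -1296 ≠ 0.
Test x = -3: value = -144 ≠ 0.
Test x = 4: value = -900 ≠ 0.
Test x = -4: value = -36 ≠ 0.
Test x = 5: value = 0 ✓, so (x - 5) is a factor.
Synthetic division by (x - 5): bring down 1; 1(5) + 12 = 17; 17(5) + 11 = 96; 96(5) - 300 = 180; 180(5) - 900 = 0 → quotient x^3 + 17x^2 + 96x + 180, remainder 0.
Continue with the quotient x^3 + 17x^2 + 96x + 180 (candidates must divide 180; re-test x = 5 first in case it repeats).
Test x = 5: value = 1210 ≠ 0.
Test x = -5: value = 0 ✓, so (x + 5) is a factor.
Synthetic division by (x + 5): bring down 1; 1(-5) + 17 = 12; 12(-5) + 96 = 36; 36(-5) + 180 = 0 → quotient x^2 + 12x + 36, remainder 0.
Solve the quadratic x^2 + 12x + 36 = 0: discriminant = 12^2 - 4(1)(36) = 144 - 144 = 0.
Discriminant = 0, so a double root: x = -12/2 = -6.
Collecting all roots found:

x = -6 (multiplicity 2), x = -5, x = 5


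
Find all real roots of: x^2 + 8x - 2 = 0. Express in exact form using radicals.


Using the quadratic formula: x = (-b ± sqrt(b^2 - 4ac)) / (2a)
Here a = 1, b = 8, c = -2
Discriminant = b^2 - 4ac = 8^2 - 4(1)(-2) = 64 + 8 = 72
Since discriminant = 72 > 0, there are two real roots.
x = (-8 ± 6*sqrt(2)) / 2
Simplifying: x = -4 ± 3*sqrt(2)
Numerically: x ≈ 0.2426 or x ≈ -8.2426

x = -4 + 3*sqrt(2) or x = -4 - 3*sqrt(2)


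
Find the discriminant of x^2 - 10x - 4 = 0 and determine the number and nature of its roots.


For ax^2 + bx + c = 0, discriminant D = b^2 - 4ac
Here a = 1, b = -10, c = -4
D = (-10)^2 - 4(1)(-4) = 100 + 16 = 116

D = 116 > 0 but not a perfect square
The equation has 2 distinct real irrational roots.

Discriminant = 116, 2 distinct real irrational roots


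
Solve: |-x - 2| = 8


An absolute value equation |expr| = 8 gives two cases:
Case 1: -x - 2 = 8
  -x = 10, so x = -10
Case 2: -x - 2 = -8
  -x = -6, so x = 6

x = -10, x = 6


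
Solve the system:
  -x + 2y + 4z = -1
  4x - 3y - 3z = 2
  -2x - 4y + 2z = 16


Using Cramer's rule. Expand each determinant along the first row.
D  = (-1)*[(-3)*2 - (-3)*(-4)] - 2*[4*2 - (-3)*(-2)] + 4*[4*(-4) - (-3)*(-2)]
  = (-1)*(-18) - 2*(2) + 4*(-22) = -74
Dx = (-1)*[(-3)*2 - (-3)*(-4)] - 2*[2*2 - (-3)*16] + 4*[2*(-4) - (-3)*16]
  = (-1)*(-18) - 2*(52) + 4*(40) = 74
Dy = (-1)*[2*2 - (-3)*16] - (-1)*[4*2 - (-3)*(-2)] + 4*[4*16 - 2*(-2)]
  = (-1)*(52) - (-1)*(2) + 4*(68) = 222
Dz = (-1)*[(-3)*16 - 2*(-4)] - 2*[4*16 - 2*(-2)] + (-1)*[4*(-4) - (-3)*(-2)]
  = (-1)*(-40) - 2*(68) + (-1)*(-22) = -74
x = Dx/D = 74/-74 = -1, y = Dy/D = 222/-74 = -3, z = Dz/D = -74/-74 = 1
Check eq1: (-1)(-1) + (2)(-3) + (4)(1) = -1 = -1 ✓
Check eq2: (4)(-1) + (-3)(-3) + (-3)(1) = 2 = 2 ✓
Check eq3: (-2)(-1) + (-4)(-3) + (2)(1) = 16 = 16 ✓

x = -1, y = -3, z = 1


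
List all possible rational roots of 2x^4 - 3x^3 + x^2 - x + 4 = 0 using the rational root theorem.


Rational root theorem: possible roots are ±p/q where:
  p divides the constant term (4): p ∈ {1, 2, 4}
  q divides the leading coefficient (2): q ∈ {1, 2}

All possible rational roots: -4, -2, -1, -1/2, 1/2, 1, 2, 4

-4, -2, -1, -1/2, 1/2, 1, 2, 4


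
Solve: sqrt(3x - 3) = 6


Square both sides: 3x - 3 = 6^2 = 36
3x = 36 + 3 = 39
x = 13
Check: sqrt(3*13 - 3) = sqrt(36) = 6 ✓

x = 13


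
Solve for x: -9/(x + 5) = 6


Multiply both sides by (x + 5): -9 = 6(x + 5)
Distribute: -9 = 6x + 30
6x = -9 - 30 = -39
x = -13/2

x = -13/2


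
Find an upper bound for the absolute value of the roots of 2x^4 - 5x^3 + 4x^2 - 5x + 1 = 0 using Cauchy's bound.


Cauchy's bound: all roots r satisfy |r| <= 1 + max(|a_i/a_n|) for i = 0,...,n-1
where a_n is the leading coefficient.

Coefficients: [2, -5, 4, -5, 1]
Leading coefficient a_n = 2
Ratios |a_i/a_n|: 5/2, 2, 5/2, 1/2
Maximum ratio: 5/2
Cauchy's bound: |r| <= 1 + 5/2 = 7/2

Upper bound = 7/2


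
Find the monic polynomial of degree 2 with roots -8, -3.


A monic polynomial with roots -8, -3 is:
p(x) = (x + 8)(x + 3)
After multiplying by (x + 8): x + 8
After multiplying by (x + 3): x^2 + 11x + 24

x^2 + 11x + 24


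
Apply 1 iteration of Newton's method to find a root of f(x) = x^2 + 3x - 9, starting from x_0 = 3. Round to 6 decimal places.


Newton's method: x_(n+1) = x_n - f(x_n)/f'(x_n)
f(x) = x^2 + 3x - 9
f'(x) = 2x + 3

Iteration 1:
  f(3.000000) = 9.000000
  f'(3.000000) = 9.000000
  x_1 = 3.000000 - (9.000000)/(9.000000) = 2.000000

x_1 = 2.000000


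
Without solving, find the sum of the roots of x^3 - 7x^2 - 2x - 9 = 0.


By Vieta's formulas for x^3 + bx^2 + cx + d = 0:
  r1 + r2 + r3 = -b/a = 7
  r1*r2 + r1*r3 + r2*r3 = c/a = -2
  r1*r2*r3 = -d/a = 9


Sum = 7


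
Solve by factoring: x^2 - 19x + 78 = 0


We need two numbers that multiply to 78 and add to -19.
Those numbers are -13 and -6 (since (-13) * (-6) = 78 and (-13) + (-6) = -19).
So x^2 - 19x + 78 = (x - 13)(x - 6) = 0
Setting each factor to zero: x = 13 or x = 6

x = 6, x = 13


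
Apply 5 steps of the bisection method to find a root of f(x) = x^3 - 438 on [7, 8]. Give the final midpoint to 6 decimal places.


f(x) = x^3 - 438
f(7) = -95 < 0
f(8) = 74 > 0

Step 1: midpoint = (7.000000 + 8.000000)/2 = 7.500000
  f(7.500000) = -16.125000
  f(mid) < 0, so root is in [7.500000, 8.000000]

Step 2: midpoint = (7.500000 + 8.000000)/2 = 7.750000
  f(7.750000) = 27.484375
  f(mid) > 0, so root is in [7.500000, 7.750000]

Step 3: midpoint = (7.500000 + 7.750000)/2 = 7.625000
  f(7.625000) = 5.322266
  f(mid) > 0, so root is in [7.500000, 7.625000]

Step 4: midpoint = (7.500000 + 7.625000)/2 = 7.562500
  f(7.562500) = -5.489990
  f(mid) < 0, so root is in [7.562500, 7.625000]

Step 5: midpoint = (7.562500 + 7.625000)/2 = 7.593750
  f(7.593750) = -0.106110
  f(mid) < 0, so root is in [7.593750, 7.625000]

midpoint = 7.593750


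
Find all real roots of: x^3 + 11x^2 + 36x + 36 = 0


Let p(x) = x^3 + 11x^2 + 36x + 36. By the rational root theorem (leading coefficient 1), any rational root is an integer divisor of 36: try ±1, ±2, ... in turn.
Test x = 1: value = 84 ≠ 0.
Test x = -1: value = 10 ≠ 0.
Test x = 2: value = 160 ≠ 0.
Test x = -2: value = 0 ✓, so (x + 2) is a factor.
Synthetic division by (x + 2): bring down 1; 1(-2) + 11 = 9; 9(-2) + 36 = 18; 18(-2) + 36 = 0 → quotient x^2 + 9x + 18, remainder 0.
Solve the quadratic x^2 + 9x + 18 = 0: discriminant = 9^2 - 4(1)(18) = 81 - 72 = 9.
sqrt(9) = 3, so x = (-9 ± 3)/2: x = -3 or x = -6.

x = -6, x = -3, x = -2


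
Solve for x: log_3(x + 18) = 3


Convert to exponential form: x + 18 = 3^3 = 27
x = 27 - 18 = 9
Check: log_3(9 + 18) = log_3(27) = log_3(27) = 3 ✓

x = 9


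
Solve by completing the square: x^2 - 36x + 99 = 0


Start: x^2 - 36x + 99 = 0
Move constant: x^2 - 36x = -99
Half of -36 is -18, squared is 324
Add 324 to both sides: x^2 - 36x + 324 = 225
(x - 18)^2 = 225
x - 18 = ±15
x = 18 + 15 = 33 or x = 18 - 15 = 3

x = 3, x = 33


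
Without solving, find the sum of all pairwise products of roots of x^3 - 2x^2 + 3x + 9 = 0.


By Vieta's formulas for x^3 + bx^2 + cx + d = 0:
  r1 + r2 + r3 = -b/a = 2
  r1*r2 + r1*r3 + r2*r3 = c/a = 3
  r1*r2*r3 = -d/a = -9


Sum of pairwise products = 3


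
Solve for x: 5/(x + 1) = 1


Multiply both sides by (x + 1): 5 = 1(x + 1)
Distribute: 5 = x + 1
x = 5 - 1 = 4
x = 4

x = 4


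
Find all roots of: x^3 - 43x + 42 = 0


Let p(x) = x^3 - 43x + 42. By the rational root theorem (leading coefficient 1), any rational root is an integer divisor of 42: try ±1, ±2, ... in turn.
Test x = 1: value = 0 ✓, so (x - 1) is a factor.
Synthetic division by (x - 1): bring down 1; 1(1) + 0 = 1; 1(1) - 43 = -42; (-42)(1) + 42 = 0 → quotient x^2 + x - 42, remainder 0.
Solve the quadratic x^2 + x - 42 = 0: discriminant = 1^2 - 4(1)(-42) = 1 + 168 = 169.
sqrt(169) = 13, so x = (-1 ± 13)/2: x = 6 or x = -7.
Collecting all roots found:

x = -7, x = 1, x = 6


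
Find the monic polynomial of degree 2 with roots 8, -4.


A monic polynomial with roots 8, -4 is:
p(x) = (x - 8)(x + 4)
After multiplying by (x - 8): x - 8
After multiplying by (x + 4): x^2 - 4x - 32

x^2 - 4x - 32


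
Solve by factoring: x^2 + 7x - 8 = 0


We need two numbers that multiply to -8 and add to 7.
Those numbers are 8 and -1 (since 8 * (-1) = -8 and 8 + (-1) = 7).
So x^2 + 7x - 8 = (x + 8)(x - 1) = 0
Setting each factor to zero: x = -8 or x = 1

x = -8, x = 1


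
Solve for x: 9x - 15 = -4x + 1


Starting with: 9x - 15 = -4x + 1
Move all x terms to left: (9 + 4)x = 1 + 15
Simplify: 13x = 16
Divide both sides by 13: x = 16/13

x = 16/13


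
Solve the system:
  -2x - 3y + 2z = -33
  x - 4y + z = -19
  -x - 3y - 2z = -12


Using Cramer's rule. Expand each determinant along the first row.
D  = (-2)*[(-4)*(-2) - 1*(-3)] - (-3)*[1*(-2) - 1*(-1)] + 2*[1*(-3) - (-4)*(-1)]
  = (-2)*(11) - (-3)*(-1) + 2*(-7) = -39
Dx = (-33)*[(-4)*(-2) - 1*(-3)] - (-3)*[(-19)*(-2) - 1*(-12)] + 2*[(-19)*(-3) - (-4)*(-12)]
  = (-33)*(11) - (-3)*(50) + 2*(9) = -195
Dy = (-2)*[(-19)*(-2) - 1*(-12)] - (-33)*[1*(-2) - 1*(-1)] + 2*[1*(-12) - (-19)*(-1)]
  = (-2)*(50) - (-33)*(-1) + 2*(-31) = -195
Dz = (-2)*[(-4)*(-12) - (-19)*(-3)] - (-3)*[1*(-12) - (-19)*(-1)] + (-33)*[1*(-3) - (-4)*(-1)]
  = (-2)*(-9) - (-3)*(-31) + (-33)*(-7) = 156
x = Dx/D = -195/-39 = 5, y = Dy/D = -195/-39 = 5, z = Dz/D = 156/-39 = -4
Check eq1: (-2)(5) + (-3)(5) + (2)(-4) = -33 = -33 ✓
Check eq2: (1)(5) + (-4)(5) + (1)(-4) = -19 = -19 ✓
Check eq3: (-1)(5) + (-3)(5) + (-2)(-4) = -12 = -12 ✓

x = 5, y = 5, z = -4


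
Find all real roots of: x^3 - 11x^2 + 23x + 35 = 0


Let p(x) = x^3 - 11x^2 + 23x + 35. By the rational root theorem (leading coefficient 1), any rational root is an integer divisor of 35: try ±1, ±2, ... in turn.
Test x = 1: value = 48 ≠ 0.
Test x = -1: value = 0 ✓, so (x + 1) is a factor.
Synthetic division by (x + 1): bring down 1; 1(-1) - 11 = -12; (-12)(-1) + 23 = 35; 35(-1) + 35 = 0 → quotient x^2 - 12x + 35, remainder 0.
Solve the quadratic x^2 - 12x + 35 = 0: discriminant = (-12)^2 - 4(1)(35) = 144 - 140 = 4.
sqrt(4) = 2, so x = (12 ± 2)/2: x = 7 or x = 5.

x = -1, x = 5, x = 7


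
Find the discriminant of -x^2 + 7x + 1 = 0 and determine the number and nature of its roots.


For ax^2 + bx + c = 0, discriminant D = b^2 - 4ac
Here a = -1, b = 7, c = 1
D = (7)^2 - 4(-1)(1) = 49 + 4 = 53

D = 53 > 0 but not a perfect square
The equation has 2 distinct real irrational roots.

Discriminant = 53, 2 distinct real irrational roots


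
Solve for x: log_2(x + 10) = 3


Convert to exponential form: x + 10 = 2^3 = 8
x = 8 - 10 = -2
Check: log_2(-2 + 10) = log_2(8) = log_2(8) = 3 ✓

x = -2


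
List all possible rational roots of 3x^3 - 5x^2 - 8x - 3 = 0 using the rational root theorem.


Rational root theorem: possible roots are ±p/q where:
  p divides the constant term (-3): p ∈ {1, 3}
  q divides the leading coefficient (3): q ∈ {1, 3}

All possible rational roots: -3, -1, -1/3, 1/3, 1, 3

-3, -1, -1/3, 1/3, 1, 3


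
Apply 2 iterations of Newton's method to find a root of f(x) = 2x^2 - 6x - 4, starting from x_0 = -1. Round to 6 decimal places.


Newton's method: x_(n+1) = x_n - f(x_n)/f'(x_n)
f(x) = 2x^2 - 6x - 4
f'(x) = 4x - 6

Iteration 1:
  f(-1.000000) = 4.000000
  f'(-1.000000) = -10.000000
  x_1 = -1.000000 - (4.000000)/(-10.000000) = -0.600000

Iteration 2:
  f(-0.600000) = 0.320000
  f'(-0.600000) = -8.400000
  x_2 = -0.600000 - (0.320000)/(-8.400000) = -0.561905

x_2 = -0.561905


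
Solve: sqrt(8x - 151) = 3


Square both sides: 8x - 151 = 3^2 = 9
8x = 9 + 151 = 160
x = 20
Check: sqrt(8*20 - 151) = sqrt(9) = 3 ✓

x = 20


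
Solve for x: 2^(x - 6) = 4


Express both sides with the same base.
4 = 2^2
Since the bases match, equate exponents: x - 6 = 2
So x = 2 - (-6) = 8

x = 8


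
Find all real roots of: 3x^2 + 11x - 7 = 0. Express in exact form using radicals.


Using the quadratic formula: x = (-b ± sqrt(b^2 - 4ac)) / (2a)
Here a = 3, b = 11, c = -7
Discriminant = b^2 - 4ac = 11^2 - 4(3)(-7) = 121 + 84 = 205
Since discriminant = 205 > 0, there are two real roots.
x = (-11 ± sqrt(205)) / 6
Numerically: x ≈ 0.5530 or x ≈ -4.2196

x = (-11 + sqrt(205)) / 6 or x = (-11 - sqrt(205)) / 6


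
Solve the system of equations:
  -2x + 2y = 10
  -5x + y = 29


Using Cramer's rule:
Determinant D = (-2)(1) - (-5)(2) = -2 + 10 = 8
Dx = (10)(1) - (29)(2) = 10 - 58 = -48
Dy = (-2)(29) - (-5)(10) = -58 + 50 = -8
x = Dx/D = -48/8 = -6
y = Dy/D = -8/8 = -1

x = -6, y = -1


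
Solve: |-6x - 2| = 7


An absolute value equation |expr| = 7 gives two cases:
Case 1: -6x - 2 = 7
  -6x = 9, so x = -3/2
Case 2: -6x - 2 = -7
  -6x = -5, so x = 5/6

x = -3/2, x = 5/6


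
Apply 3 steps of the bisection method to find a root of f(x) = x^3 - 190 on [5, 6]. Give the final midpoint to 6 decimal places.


f(x) = x^3 - 190
f(5) = -65 < 0
f(6) = 26 > 0

Step 1: midpoint = (5.000000 + 6.000000)/2 = 5.500000
  f(5.500000) = -23.625000
  f(mid) < 0, so root is in [5.500000, 6.000000]

Step 2: midpoint = (5.500000 + 6.000000)/2 = 5.750000
  f(5.750000) = 0.109375
  f(mid) > 0, so root is in [5.500000, 5.750000]

Step 3: midpoint = (5.500000 + 5.750000)/2 = 5.625000
  f(5.625000) = -12.021484
  f(mid) < 0, so root is in [5.625000, 5.750000]

midpoint = 5.625000


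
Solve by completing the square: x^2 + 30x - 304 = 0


Start: x^2 + 30x - 304 = 0
Move constant: x^2 + 30x = 304
Half of 30 is 15, squared is 225
Add 225 to both sides: x^2 + 30x + 225 = 529
(x + 15)^2 = 529
x + 15 = ±23
x = -15 + 23 = 8 or x = -15 - 23 = -38

x = -38, x = 8


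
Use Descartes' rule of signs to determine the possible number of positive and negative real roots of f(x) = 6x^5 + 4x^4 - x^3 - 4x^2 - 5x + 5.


Descartes' rule of signs:

For positive roots, count sign changes in f(x) = 6x^5 + 4x^4 - x^3 - 4x^2 - 5x + 5:
Signs of coefficients: +, +, -, -, -, +
Number of sign changes: 2
Possible positive real roots: 2, 0

For negative roots, examine f(-x) = -6x^5 + 4x^4 + x^3 - 4x^2 + 5x + 5:
Signs of coefficients: -, +, +, -, +, +
Number of sign changes: 3
Possible negative real roots: 3, 1

Positive roots: 2 or 0; Negative roots: 3 or 1


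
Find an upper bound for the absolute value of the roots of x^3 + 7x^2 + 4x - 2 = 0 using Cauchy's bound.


Cauchy's bound: all roots r satisfy |r| <= 1 + max(|a_i/a_n|) for i = 0,...,n-1
where a_n is the leading coefficient.

Coefficients: [1, 7, 4, -2]
Leading coefficient a_n = 1
Ratios |a_i/a_n|: 7, 4, 2
Maximum ratio: 7
Cauchy's bound: |r| <= 1 + 7 = 8

Upper bound = 8


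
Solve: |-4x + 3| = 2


An absolute value equation |expr| = 2 gives two cases:
Case 1: -4x + 3 = 2
  -4x = -1, so x = 1/4
Case 2: -4x + 3 = -2
  -4x = -5, so x = 5/4

x = 1/4, x = 5/4


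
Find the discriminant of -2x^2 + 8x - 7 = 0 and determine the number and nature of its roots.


For ax^2 + bx + c = 0, discriminant D = b^2 - 4ac
Here a = -2, b = 8, c = -7
D = (8)^2 - 4(-2)(-7) = 64 - 56 = 8

D = 8 > 0 but not a perfect square
The equation has 2 distinct real irrational roots.

Discriminant = 8, 2 distinct real irrational roots


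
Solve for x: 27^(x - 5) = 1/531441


Express both sides with the same base.
1/531441 = 27^(-4)
Since the bases match, equate exponents: x - 5 = -4
So x = -4 - (-5) = 1

x = 1


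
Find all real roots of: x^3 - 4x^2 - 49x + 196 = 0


Let p(x) = x^3 - 4x^2 - 49x + 196. By the rational root theorem (leading coefficient 1), any rational root is an integer divisor of 196: try ±1, ±2, ... in turn.
Test x = 1: value = 144 ≠ 0.
Test x = -1: value = 240 ≠ 0.
Test x = 2: value = 90 ≠ 0.
Test x = -2: value = 270 ≠ 0.
Test x = 4: value = 0 ✓, so (x - 4) is a factor.
Synthetic division by (x - 4): bring down 1; 1(4) - 4 = 0; 0(4) - 49 = -49; (-49)(4) + 196 = 0 → quotient x^2 - 49, remainder 0.
Solve the quadratic x^2 - 49 = 0: discriminant = 0^2 - 4(1)(-49) = 0 + 196 = 196.
sqrt(196) = 14, so x = (0 ± 14)/2: x = 7 or x = -7.

x = -7, x = 4, x = 7
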